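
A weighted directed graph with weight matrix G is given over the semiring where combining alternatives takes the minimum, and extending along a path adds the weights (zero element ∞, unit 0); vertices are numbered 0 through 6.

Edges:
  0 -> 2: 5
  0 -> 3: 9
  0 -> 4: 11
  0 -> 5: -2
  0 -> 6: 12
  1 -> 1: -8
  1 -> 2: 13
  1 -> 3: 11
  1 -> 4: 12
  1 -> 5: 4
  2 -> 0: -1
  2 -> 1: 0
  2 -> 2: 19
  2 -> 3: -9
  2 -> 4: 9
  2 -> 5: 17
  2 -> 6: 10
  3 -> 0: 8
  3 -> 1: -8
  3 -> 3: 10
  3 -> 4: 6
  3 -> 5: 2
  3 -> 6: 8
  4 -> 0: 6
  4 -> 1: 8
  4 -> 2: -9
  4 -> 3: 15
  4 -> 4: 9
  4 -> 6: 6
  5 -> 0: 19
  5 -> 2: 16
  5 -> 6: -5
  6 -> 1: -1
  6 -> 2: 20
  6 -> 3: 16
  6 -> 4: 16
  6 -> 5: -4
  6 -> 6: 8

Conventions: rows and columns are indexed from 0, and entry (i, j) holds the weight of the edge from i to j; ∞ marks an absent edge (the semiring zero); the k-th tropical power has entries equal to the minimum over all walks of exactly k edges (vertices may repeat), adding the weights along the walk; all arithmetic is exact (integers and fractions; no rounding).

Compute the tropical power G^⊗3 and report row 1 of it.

G^⊗2:
  [4, 1, 2, -4, 14, 8, -7]
  [12, -16, 3, 3, 4, -4, -1]
  [-1, -17, 0, 1, -3, -7, -1]
  [12, -16, -3, 3, 4, -4, -3]
  [-10, -9, 0, -18, 0, 2, 1]
  [15, -6, 15, 7, 11, -9, 3]
  [15, -9, 7, 10, 11, 3, -9]
G^⊗3:
  [1, -12, 5, -7, 2, -11, 1]
  [2, -24, -5, -6, -4, -12, -9]
  [-1, -25, -12, -9, -5, -13, -12]
  [-4, -24, -5, -12, -4, -12, -9]
  [-10, -26, -9, -9, -12, -16, -10]
  [10, -14, 2, 5, 6, -2, -14]
  [6, -17, 2, -2, 3, -13, -2]
Answer: row 1 of G^⊗3 = [2, -24, -5, -6, -4, -12, -9]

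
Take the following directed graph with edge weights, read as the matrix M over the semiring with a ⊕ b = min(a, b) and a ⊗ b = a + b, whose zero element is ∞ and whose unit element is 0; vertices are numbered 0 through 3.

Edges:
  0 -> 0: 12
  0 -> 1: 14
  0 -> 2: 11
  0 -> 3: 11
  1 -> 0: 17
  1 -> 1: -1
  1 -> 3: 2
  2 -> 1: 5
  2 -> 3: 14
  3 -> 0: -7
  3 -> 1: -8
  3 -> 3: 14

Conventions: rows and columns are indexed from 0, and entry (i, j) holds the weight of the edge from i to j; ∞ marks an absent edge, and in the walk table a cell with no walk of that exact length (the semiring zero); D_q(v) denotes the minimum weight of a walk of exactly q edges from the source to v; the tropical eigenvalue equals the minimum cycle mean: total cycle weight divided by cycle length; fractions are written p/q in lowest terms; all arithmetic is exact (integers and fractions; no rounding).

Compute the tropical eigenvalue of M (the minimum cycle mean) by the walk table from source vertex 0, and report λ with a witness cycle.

q=0: [0, ∞, ∞, ∞]
q=1: [12, 14, 11, 11]
q=2: [4, 3, 23, 16]
q=3: [9, 2, 15, 5]
q=4: [-2, -3, 20, 4]
Optimal cycle mean attained by: cycle 1->3->1, total 2 + (-8), length 2.
Answer: λ = -3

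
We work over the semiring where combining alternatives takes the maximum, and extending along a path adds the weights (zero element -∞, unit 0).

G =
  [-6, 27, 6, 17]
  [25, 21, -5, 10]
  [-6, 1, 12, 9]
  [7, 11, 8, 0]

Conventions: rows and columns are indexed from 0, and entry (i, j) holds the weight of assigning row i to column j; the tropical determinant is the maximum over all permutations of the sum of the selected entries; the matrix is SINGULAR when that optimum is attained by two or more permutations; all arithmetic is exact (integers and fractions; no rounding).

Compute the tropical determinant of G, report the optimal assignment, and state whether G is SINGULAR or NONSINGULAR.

σ = (0, 1, 2, 3): (-6) + 21 + 12 + 0 = 27
σ = (0, 1, 3, 2): (-6) + 21 + 9 + 8 = 32
σ = (0, 2, 1, 3): (-6) + (-5) + 1 + 0 = -10
σ = (0, 2, 3, 1): (-6) + (-5) + 9 + 11 = 9
σ = (0, 3, 1, 2): (-6) + 10 + 1 + 8 = 13
σ = (0, 3, 2, 1): (-6) + 10 + 12 + 11 = 27
σ = (1, 0, 2, 3): 27 + 25 + 12 + 0 = 64
σ = (1, 0, 3, 2): 27 + 25 + 9 + 8 = 69
σ = (1, 2, 0, 3): 27 + (-5) + (-6) + 0 = 16
σ = (1, 2, 3, 0): 27 + (-5) + 9 + 7 = 38
σ = (1, 3, 0, 2): 27 + 10 + (-6) + 8 = 39
σ = (1, 3, 2, 0): 27 + 10 + 12 + 7 = 56
σ = (2, 0, 1, 3): 6 + 25 + 1 + 0 = 32
σ = (2, 0, 3, 1): 6 + 25 + 9 + 11 = 51
σ = (2, 1, 0, 3): 6 + 21 + (-6) + 0 = 21
σ = (2, 1, 3, 0): 6 + 21 + 9 + 7 = 43
σ = (2, 3, 0, 1): 6 + 10 + (-6) + 11 = 21
σ = (2, 3, 1, 0): 6 + 10 + 1 + 7 = 24
σ = (3, 0, 1, 2): 17 + 25 + 1 + 8 = 51
σ = (3, 0, 2, 1): 17 + 25 + 12 + 11 = 65
σ = (3, 1, 0, 2): 17 + 21 + (-6) + 8 = 40
σ = (3, 1, 2, 0): 17 + 21 + 12 + 7 = 57
σ = (3, 2, 0, 1): 17 + (-5) + (-6) + 11 = 17
σ = (3, 2, 1, 0): 17 + (-5) + 1 + 7 = 20
Optimal value attained by: σ = (1, 0, 3, 2).
Answer: det⊕(G) = 69; verdict: NONSINGULAR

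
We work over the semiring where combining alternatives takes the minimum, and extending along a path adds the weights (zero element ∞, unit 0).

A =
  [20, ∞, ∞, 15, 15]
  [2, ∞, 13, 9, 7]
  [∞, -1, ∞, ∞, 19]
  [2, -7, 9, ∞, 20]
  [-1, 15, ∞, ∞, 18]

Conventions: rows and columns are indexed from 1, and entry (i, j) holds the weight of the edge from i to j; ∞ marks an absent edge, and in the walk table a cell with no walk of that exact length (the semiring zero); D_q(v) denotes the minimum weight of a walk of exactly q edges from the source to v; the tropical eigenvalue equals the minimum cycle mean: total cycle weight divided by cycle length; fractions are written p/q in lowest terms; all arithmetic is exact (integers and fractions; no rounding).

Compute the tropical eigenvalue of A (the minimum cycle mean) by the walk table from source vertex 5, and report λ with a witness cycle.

q=0: [∞, ∞, ∞, ∞, 0]
q=1: [-1, 15, ∞, ∞, 18]
q=2: [17, 33, 28, 14, 14]
q=3: [13, 7, 23, 32, 32]
q=4: [9, 22, 20, 16, 14]
q=5: [13, 9, 25, 24, 24]
Optimal cycle mean attained by: cycle 2->4->2, total 9 + (-7), length 2.
Answer: λ = 1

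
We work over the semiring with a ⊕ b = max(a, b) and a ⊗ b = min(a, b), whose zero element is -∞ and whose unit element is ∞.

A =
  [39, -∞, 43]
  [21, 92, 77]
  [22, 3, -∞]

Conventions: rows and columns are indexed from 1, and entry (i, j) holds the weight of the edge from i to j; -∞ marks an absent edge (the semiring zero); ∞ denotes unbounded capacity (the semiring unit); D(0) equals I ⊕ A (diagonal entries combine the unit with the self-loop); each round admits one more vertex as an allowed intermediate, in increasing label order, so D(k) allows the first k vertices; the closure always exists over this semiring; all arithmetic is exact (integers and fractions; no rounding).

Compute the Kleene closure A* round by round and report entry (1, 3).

D(0):
  [∞, -∞, 43]
  [21, ∞, 77]
  [22, 3, ∞]
D(1):
  [∞, -∞, 43]
  [21, ∞, 77]
  [22, 3, ∞]
D(2):
  [∞, -∞, 43]
  [21, ∞, 77]
  [22, 3, ∞]
D(3):
  [∞, 3, 43]
  [22, ∞, 77]
  [22, 3, ∞]
Answer: A*[1][3] = 43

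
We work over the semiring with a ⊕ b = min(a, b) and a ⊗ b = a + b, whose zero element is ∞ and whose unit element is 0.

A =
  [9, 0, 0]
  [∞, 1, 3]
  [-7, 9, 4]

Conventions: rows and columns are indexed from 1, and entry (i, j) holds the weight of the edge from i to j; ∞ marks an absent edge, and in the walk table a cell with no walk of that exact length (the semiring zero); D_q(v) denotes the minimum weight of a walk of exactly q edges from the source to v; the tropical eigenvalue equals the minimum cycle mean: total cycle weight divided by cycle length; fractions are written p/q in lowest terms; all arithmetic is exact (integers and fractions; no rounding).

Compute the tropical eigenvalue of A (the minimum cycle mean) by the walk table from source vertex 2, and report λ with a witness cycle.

q=0: [∞, 0, ∞]
q=1: [∞, 1, 3]
q=2: [-4, 2, 4]
q=3: [-3, -4, -4]
Optimal cycle mean attained by: cycle 1->3->1, total 0 + (-7), length 2.
Answer: λ = -7/2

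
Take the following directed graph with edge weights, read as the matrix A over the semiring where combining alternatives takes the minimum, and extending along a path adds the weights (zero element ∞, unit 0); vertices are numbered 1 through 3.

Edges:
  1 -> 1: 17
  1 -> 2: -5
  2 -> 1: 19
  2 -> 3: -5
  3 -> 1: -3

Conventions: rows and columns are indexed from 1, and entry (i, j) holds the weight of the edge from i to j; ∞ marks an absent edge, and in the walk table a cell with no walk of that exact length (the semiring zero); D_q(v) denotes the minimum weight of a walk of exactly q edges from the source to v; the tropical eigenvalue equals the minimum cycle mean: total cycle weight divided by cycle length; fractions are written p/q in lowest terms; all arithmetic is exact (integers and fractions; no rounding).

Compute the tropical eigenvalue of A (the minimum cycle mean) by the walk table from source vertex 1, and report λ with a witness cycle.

q=0: [0, ∞, ∞]
q=1: [17, -5, ∞]
q=2: [14, 12, -10]
q=3: [-13, 9, 7]
Optimal cycle mean attained by: cycle 1->2->3->1, total (-5) + (-5) + (-3), length 3.
Answer: λ = -13/3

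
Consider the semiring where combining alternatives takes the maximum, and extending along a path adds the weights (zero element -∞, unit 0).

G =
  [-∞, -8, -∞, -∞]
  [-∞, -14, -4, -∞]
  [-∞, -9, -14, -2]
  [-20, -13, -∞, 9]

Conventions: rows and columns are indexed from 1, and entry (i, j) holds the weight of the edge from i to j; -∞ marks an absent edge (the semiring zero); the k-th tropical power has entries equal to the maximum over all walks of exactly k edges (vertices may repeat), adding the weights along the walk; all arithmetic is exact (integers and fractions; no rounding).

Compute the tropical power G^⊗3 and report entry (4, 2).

G^⊗2:
  [-∞, -22, -12, -∞]
  [-∞, -13, -18, -6]
  [-22, -15, -13, 7]
  [-11, -4, -17, 18]
G^⊗3:
  [-∞, -21, -26, -14]
  [-26, -19, -17, 3]
  [-13, -6, -19, 16]
  [-2, 5, -8, 27]
Key observation: the optimum is the walk 4->4->4->2, with weight 9 + 9 + (-13) = 5.
Optimal value attained by: walk 4->4->4->2.
Answer: (G^⊗3)[4][2] = 5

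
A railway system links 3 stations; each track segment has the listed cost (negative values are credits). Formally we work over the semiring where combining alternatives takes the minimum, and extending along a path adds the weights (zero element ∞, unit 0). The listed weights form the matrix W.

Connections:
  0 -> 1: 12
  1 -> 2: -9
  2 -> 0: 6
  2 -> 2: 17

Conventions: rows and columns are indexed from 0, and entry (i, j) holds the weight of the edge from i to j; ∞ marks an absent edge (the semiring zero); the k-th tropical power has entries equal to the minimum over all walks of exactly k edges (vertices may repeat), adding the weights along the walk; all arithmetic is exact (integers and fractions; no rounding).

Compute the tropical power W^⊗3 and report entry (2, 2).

W^⊗2:
  [∞, ∞, 3]
  [-3, ∞, 8]
  [23, 18, 34]
W^⊗3:
  [9, ∞, 20]
  [14, 9, 25]
  [40, 35, 9]
Key observation: the optimum is the walk 2->0->1->2, with weight 6 + 12 + (-9) = 9.
Optimal value attained by: walk 2->0->1->2.
Answer: (W^⊗3)[2][2] = 9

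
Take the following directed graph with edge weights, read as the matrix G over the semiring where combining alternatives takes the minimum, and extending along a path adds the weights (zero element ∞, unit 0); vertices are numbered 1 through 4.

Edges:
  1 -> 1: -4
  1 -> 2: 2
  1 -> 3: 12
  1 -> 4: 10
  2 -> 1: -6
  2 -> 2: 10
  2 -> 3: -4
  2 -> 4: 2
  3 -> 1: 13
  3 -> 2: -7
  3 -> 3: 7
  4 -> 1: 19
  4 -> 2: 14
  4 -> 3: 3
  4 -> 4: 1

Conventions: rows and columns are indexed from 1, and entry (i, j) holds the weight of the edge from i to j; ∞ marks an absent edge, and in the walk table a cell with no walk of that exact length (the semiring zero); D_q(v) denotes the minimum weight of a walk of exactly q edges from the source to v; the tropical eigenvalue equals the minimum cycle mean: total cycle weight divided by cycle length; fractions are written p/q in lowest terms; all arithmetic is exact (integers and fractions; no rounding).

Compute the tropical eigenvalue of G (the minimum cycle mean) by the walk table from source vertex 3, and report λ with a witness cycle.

q=0: [∞, ∞, 0, ∞]
q=1: [13, -7, 7, ∞]
q=2: [-13, 0, -11, -5]
q=3: [-17, -18, -4, -4]
q=4: [-24, -15, -22, -16]
Optimal cycle mean attained by: cycle 2->3->2, total (-4) + (-7), length 2.
Answer: λ = -11/2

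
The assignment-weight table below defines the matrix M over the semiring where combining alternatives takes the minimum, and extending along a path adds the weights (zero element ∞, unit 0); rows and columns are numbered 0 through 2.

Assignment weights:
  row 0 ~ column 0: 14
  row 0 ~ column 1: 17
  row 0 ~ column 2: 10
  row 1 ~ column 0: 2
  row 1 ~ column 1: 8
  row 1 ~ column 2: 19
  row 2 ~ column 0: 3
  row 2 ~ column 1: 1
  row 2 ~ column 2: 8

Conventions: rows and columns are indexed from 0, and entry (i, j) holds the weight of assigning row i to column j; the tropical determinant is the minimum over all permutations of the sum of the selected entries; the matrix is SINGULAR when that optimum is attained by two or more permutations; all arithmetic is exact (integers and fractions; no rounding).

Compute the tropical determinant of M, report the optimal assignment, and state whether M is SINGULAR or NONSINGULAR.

σ = (0, 1, 2): 14 + 8 + 8 = 30
σ = (0, 2, 1): 14 + 19 + 1 = 34
σ = (1, 0, 2): 17 + 2 + 8 = 27
σ = (1, 2, 0): 17 + 19 + 3 = 39
σ = (2, 0, 1): 10 + 2 + 1 = 13
σ = (2, 1, 0): 10 + 8 + 3 = 21
Optimal value attained by: σ = (2, 0, 1).
Answer: det⊕(M) = 13; verdict: NONSINGULAR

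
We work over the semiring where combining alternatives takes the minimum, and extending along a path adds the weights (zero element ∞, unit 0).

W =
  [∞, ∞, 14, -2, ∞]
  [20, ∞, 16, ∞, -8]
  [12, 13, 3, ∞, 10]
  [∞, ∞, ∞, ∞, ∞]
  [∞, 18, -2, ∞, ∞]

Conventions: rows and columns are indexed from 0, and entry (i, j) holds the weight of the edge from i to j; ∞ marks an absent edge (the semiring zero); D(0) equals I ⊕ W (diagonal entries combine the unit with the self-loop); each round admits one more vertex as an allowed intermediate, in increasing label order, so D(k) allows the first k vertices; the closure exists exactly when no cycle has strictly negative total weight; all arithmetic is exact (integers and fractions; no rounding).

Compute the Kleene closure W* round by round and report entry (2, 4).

D(0):
  [0, ∞, 14, -2, ∞]
  [20, 0, 16, ∞, -8]
  [12, 13, 0, ∞, 10]
  [∞, ∞, ∞, 0, ∞]
  [∞, 18, -2, ∞, 0]
D(1):
  [0, ∞, 14, -2, ∞]
  [20, 0, 16, 18, -8]
  [12, 13, 0, 10, 10]
  [∞, ∞, ∞, 0, ∞]
  [∞, 18, -2, ∞, 0]
D(2):
  [0, ∞, 14, -2, ∞]
  [20, 0, 16, 18, -8]
  [12, 13, 0, 10, 5]
  [∞, ∞, ∞, 0, ∞]
  [38, 18, -2, 36, 0]
D(3):
  [0, 27, 14, -2, 19]
  [20, 0, 16, 18, -8]
  [12, 13, 0, 10, 5]
  [∞, ∞, ∞, 0, ∞]
  [10, 11, -2, 8, 0]
D(4):
  [0, 27, 14, -2, 19]
  [20, 0, 16, 18, -8]
  [12, 13, 0, 10, 5]
  [∞, ∞, ∞, 0, ∞]
  [10, 11, -2, 8, 0]
D(5):
  [0, 27, 14, -2, 19]
  [2, 0, -10, 0, -8]
  [12, 13, 0, 10, 5]
  [∞, ∞, ∞, 0, ∞]
  [10, 11, -2, 8, 0]
Answer: W*[2][4] = 5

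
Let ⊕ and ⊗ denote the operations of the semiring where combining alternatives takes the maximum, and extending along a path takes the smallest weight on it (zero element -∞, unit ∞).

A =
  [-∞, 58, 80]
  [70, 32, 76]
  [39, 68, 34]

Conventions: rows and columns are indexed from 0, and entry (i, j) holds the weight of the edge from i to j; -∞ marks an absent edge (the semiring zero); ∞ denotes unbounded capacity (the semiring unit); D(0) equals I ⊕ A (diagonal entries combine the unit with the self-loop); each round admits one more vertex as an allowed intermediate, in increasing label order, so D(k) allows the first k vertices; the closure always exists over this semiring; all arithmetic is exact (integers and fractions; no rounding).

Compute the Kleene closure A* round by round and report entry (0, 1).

D(0):
  [∞, 58, 80]
  [70, ∞, 76]
  [39, 68, ∞]
D(1):
  [∞, 58, 80]
  [70, ∞, 76]
  [39, 68, ∞]
D(2):
  [∞, 58, 80]
  [70, ∞, 76]
  [68, 68, ∞]
D(3):
  [∞, 68, 80]
  [70, ∞, 76]
  [68, 68, ∞]
Answer: A*[0][1] = 68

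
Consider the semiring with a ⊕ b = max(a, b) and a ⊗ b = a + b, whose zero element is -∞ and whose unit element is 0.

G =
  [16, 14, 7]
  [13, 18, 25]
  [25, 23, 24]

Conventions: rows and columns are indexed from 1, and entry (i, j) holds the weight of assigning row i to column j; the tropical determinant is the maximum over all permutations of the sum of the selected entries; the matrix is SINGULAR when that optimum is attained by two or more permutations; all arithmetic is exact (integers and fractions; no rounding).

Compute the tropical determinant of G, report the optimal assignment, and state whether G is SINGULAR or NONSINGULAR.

σ = (1, 2, 3): 16 + 18 + 24 = 58
σ = (1, 3, 2): 16 + 25 + 23 = 64
σ = (2, 1, 3): 14 + 13 + 24 = 51
σ = (2, 3, 1): 14 + 25 + 25 = 64
σ = (3, 1, 2): 7 + 13 + 23 = 43
σ = (3, 2, 1): 7 + 18 + 25 = 50
Optimal value attained by: σ = (1, 3, 2).
Answer: det⊕(G) = 64; verdict: SINGULAR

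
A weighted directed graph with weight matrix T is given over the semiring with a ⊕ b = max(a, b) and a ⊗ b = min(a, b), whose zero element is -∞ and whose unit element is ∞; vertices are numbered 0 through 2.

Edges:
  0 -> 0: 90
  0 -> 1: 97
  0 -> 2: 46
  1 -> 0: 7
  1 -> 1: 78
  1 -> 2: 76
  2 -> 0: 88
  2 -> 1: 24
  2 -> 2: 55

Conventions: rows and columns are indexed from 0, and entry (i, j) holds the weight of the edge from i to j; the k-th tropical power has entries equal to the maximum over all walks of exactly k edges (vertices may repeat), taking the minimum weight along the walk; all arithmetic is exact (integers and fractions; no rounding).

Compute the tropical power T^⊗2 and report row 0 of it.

T^⊗2:
  [90, 90, 76]
  [76, 78, 76]
  [88, 88, 55]
Answer: row 0 of T^⊗2 = [90, 90, 76]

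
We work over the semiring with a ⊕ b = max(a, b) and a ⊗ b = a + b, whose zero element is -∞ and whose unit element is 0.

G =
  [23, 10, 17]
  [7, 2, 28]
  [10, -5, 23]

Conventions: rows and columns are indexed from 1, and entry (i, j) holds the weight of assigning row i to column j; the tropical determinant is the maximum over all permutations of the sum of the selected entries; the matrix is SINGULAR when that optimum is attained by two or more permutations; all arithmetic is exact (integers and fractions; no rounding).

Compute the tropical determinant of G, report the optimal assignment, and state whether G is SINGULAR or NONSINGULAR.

σ = (1, 2, 3): 23 + 2 + 23 = 48
σ = (1, 3, 2): 23 + 28 + (-5) = 46
σ = (2, 1, 3): 10 + 7 + 23 = 40
σ = (2, 3, 1): 10 + 28 + 10 = 48
σ = (3, 1, 2): 17 + 7 + (-5) = 19
σ = (3, 2, 1): 17 + 2 + 10 = 29
Optimal value attained by: σ = (1, 2, 3).
Answer: det⊕(G) = 48; verdict: SINGULAR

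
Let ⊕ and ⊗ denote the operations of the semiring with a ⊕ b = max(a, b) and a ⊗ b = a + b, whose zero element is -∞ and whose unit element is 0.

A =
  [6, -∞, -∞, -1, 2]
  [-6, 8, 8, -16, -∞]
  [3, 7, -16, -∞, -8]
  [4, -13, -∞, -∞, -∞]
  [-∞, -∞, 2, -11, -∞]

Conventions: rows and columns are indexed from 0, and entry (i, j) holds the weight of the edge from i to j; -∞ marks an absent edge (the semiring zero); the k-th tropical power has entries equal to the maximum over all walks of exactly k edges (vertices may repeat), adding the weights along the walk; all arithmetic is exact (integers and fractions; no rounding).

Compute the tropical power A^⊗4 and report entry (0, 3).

A^⊗2:
  [12, -14, 4, 5, 8]
  [11, 16, 16, -7, 0]
  [9, 15, 15, 2, 5]
  [10, -5, -5, 3, 6]
  [5, 9, -14, -∞, -6]
A^⊗3:
  [18, 11, 10, 11, 14]
  [19, 24, 24, 10, 13]
  [18, 23, 23, 8, 11]
  [16, 3, 8, 9, 12]
  [11, 17, 17, 4, 7]
A^⊗4:
  [24, 19, 19, 17, 20]
  [27, 32, 32, 18, 21]
  [26, 31, 31, 17, 20]
  [22, 15, 14, 15, 18]
  [20, 25, 25, 10, 13]
Key observation: the optimum is the walk 0->0->0->0->3, with weight 6 + 6 + 6 + (-1) = 17.
Optimal value attained by: walk 0->0->0->0->3.
Answer: (A^⊗4)[0][3] = 17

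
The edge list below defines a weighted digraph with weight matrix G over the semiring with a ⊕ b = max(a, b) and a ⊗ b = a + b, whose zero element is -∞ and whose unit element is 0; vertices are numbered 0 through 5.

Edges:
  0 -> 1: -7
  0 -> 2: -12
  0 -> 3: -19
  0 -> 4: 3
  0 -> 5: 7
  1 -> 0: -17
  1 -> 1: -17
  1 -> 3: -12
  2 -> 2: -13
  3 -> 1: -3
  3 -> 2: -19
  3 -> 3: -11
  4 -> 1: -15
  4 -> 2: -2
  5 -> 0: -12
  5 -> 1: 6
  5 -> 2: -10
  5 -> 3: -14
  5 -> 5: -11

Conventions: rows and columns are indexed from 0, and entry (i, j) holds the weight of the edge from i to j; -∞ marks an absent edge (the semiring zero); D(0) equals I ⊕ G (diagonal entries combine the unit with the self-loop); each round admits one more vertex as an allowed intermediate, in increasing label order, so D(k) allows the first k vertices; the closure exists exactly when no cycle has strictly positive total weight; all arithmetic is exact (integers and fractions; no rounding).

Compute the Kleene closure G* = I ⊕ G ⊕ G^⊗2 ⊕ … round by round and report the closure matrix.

D(0):
  [0, -7, -12, -19, 3, 7]
  [-17, 0, -∞, -12, -∞, -∞]
  [-∞, -∞, 0, -∞, -∞, -∞]
  [-∞, -3, -19, 0, -∞, -∞]
  [-∞, -15, -2, -∞, 0, -∞]
  [-12, 6, -10, -14, -∞, 0]
D(1):
  [0, -7, -12, -19, 3, 7]
  [-17, 0, -29, -12, -14, -10]
  [-∞, -∞, 0, -∞, -∞, -∞]
  [-∞, -3, -19, 0, -∞, -∞]
  [-∞, -15, -2, -∞, 0, -∞]
  [-12, 6, -10, -14, -9, 0]
D(2):
  [0, -7, -12, -19, 3, 7]
  [-17, 0, -29, -12, -14, -10]
  [-∞, -∞, 0, -∞, -∞, -∞]
  [-20, -3, -19, 0, -17, -13]
  [-32, -15, -2, -27, 0, -25]
  [-11, 6, -10, -6, -8, 0]
D(3):
  [0, -7, -12, -19, 3, 7]
  [-17, 0, -29, -12, -14, -10]
  [-∞, -∞, 0, -∞, -∞, -∞]
  [-20, -3, -19, 0, -17, -13]
  [-32, -15, -2, -27, 0, -25]
  [-11, 6, -10, -6, -8, 0]
D(4):
  [0, -7, -12, -19, 3, 7]
  [-17, 0, -29, -12, -14, -10]
  [-∞, -∞, 0, -∞, -∞, -∞]
  [-20, -3, -19, 0, -17, -13]
  [-32, -15, -2, -27, 0, -25]
  [-11, 6, -10, -6, -8, 0]
D(5):
  [0, -7, 1, -19, 3, 7]
  [-17, 0, -16, -12, -14, -10]
  [-∞, -∞, 0, -∞, -∞, -∞]
  [-20, -3, -19, 0, -17, -13]
  [-32, -15, -2, -27, 0, -25]
  [-11, 6, -10, -6, -8, 0]
D(6):
  [0, 13, 1, 1, 3, 7]
  [-17, 0, -16, -12, -14, -10]
  [-∞, -∞, 0, -∞, -∞, -∞]
  [-20, -3, -19, 0, -17, -13]
  [-32, -15, -2, -27, 0, -25]
  [-11, 6, -10, -6, -8, 0]
Answer: G* = [[0, 13, 1, 1, 3, 7], [-17, 0, -16, -12, -14, -10], [-∞, -∞, 0, -∞, -∞, -∞], [-20, -3, -19, 0, -17, -13], [-32, -15, -2, -27, 0, -25], [-11, 6, -10, -6, -8, 0]]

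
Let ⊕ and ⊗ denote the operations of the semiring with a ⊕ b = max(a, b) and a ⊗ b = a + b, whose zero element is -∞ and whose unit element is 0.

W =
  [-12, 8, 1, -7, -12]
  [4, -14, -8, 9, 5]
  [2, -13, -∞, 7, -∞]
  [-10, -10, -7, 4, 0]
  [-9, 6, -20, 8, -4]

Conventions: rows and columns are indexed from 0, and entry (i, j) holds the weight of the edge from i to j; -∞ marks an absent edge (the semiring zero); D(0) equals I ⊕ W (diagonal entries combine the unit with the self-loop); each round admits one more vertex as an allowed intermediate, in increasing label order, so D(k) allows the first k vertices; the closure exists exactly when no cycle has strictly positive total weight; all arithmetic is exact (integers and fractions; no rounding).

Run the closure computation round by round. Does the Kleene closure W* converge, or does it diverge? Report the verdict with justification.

Detection: at round 0, diagonal entry (3, 3) turns strictly positive.
Key observation: the cycle 3->3 has total weight 4, which is strictly positive.
Answer: DIVERGES — positive cycle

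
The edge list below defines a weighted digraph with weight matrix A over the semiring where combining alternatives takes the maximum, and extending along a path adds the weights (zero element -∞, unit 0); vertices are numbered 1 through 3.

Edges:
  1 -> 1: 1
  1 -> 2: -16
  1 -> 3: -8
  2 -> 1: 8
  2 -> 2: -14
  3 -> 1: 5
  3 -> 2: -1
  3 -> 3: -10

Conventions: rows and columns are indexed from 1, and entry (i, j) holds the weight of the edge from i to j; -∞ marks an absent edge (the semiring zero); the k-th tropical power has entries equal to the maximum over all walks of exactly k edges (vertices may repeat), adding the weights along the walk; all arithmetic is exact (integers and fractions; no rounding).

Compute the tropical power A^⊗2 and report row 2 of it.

A^⊗2:
  [2, -9, -7]
  [9, -8, 0]
  [7, -11, -3]
Answer: row 2 of A^⊗2 = [9, -8, 0]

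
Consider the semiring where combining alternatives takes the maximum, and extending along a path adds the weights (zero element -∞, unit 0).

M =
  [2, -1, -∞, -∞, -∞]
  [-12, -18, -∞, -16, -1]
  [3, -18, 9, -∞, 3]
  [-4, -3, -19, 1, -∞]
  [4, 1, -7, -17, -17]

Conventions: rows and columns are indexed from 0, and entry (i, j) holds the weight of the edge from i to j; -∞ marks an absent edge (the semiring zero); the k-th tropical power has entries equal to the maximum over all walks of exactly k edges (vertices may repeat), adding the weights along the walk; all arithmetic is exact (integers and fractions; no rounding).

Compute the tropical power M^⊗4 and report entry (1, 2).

M^⊗2:
  [4, 1, -∞, -17, -2]
  [3, 0, -8, -15, -18]
  [12, 4, 18, -14, 12]
  [-2, -2, -10, 2, -4]
  [6, 3, 2, -15, 0]
M^⊗3:
  [6, 3, -9, -15, 0]
  [5, 2, 1, -14, -1]
  [21, 13, 27, -5, 21]
  [0, -1, -1, 3, -3]
  [8, 5, 11, -13, 5]
M^⊗4:
  [8, 5, 0, -13, 2]
  [7, 4, 10, -13, 4]
  [30, 22, 36, 4, 30]
  [2, 0, 8, 4, 2]
  [14, 7, 20, -11, 14]
Key observation: the optimum is the walk 1->4->2->2->2, with weight (-1) + (-7) + 9 + 9 = 10.
Optimal value attained by: walk 1->4->2->2->2.
Answer: (M^⊗4)[1][2] = 10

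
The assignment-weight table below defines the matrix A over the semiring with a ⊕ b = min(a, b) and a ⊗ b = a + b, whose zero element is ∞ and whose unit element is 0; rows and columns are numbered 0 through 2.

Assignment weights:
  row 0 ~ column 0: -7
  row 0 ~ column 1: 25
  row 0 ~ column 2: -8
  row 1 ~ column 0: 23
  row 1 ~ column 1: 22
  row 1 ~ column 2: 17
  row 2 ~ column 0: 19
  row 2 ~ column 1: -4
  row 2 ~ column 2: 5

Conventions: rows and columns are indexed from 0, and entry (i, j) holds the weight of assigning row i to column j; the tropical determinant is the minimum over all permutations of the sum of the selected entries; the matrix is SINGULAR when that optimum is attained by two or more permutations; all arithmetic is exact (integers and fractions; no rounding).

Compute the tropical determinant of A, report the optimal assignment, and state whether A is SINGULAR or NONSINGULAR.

σ = (0, 1, 2): (-7) + 22 + 5 = 20
σ = (0, 2, 1): (-7) + 17 + (-4) = 6
σ = (1, 0, 2): 25 + 23 + 5 = 53
σ = (1, 2, 0): 25 + 17 + 19 = 61
σ = (2, 0, 1): (-8) + 23 + (-4) = 11
σ = (2, 1, 0): (-8) + 22 + 19 = 33
Optimal value attained by: σ = (0, 2, 1).
Answer: det⊕(A) = 6; verdict: NONSINGULAR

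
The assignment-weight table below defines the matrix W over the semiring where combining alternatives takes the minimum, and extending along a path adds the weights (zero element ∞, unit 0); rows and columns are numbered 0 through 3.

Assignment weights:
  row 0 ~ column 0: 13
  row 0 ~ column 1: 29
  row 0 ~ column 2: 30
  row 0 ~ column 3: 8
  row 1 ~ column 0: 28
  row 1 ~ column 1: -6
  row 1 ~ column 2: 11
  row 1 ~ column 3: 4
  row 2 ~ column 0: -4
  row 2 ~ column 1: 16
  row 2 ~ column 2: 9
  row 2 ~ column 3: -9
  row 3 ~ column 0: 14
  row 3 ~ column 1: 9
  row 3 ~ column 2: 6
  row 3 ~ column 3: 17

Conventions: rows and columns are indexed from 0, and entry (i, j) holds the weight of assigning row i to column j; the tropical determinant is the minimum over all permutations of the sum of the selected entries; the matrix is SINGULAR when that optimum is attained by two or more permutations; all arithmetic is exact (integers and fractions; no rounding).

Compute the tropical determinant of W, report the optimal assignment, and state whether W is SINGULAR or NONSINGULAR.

σ = (0, 1, 2, 3): 13 + (-6) + 9 + 17 = 33
σ = (0, 1, 3, 2): 13 + (-6) + (-9) + 6 = 4
σ = (0, 2, 1, 3): 13 + 11 + 16 + 17 = 57
σ = (0, 2, 3, 1): 13 + 11 + (-9) + 9 = 24
σ = (0, 3, 1, 2): 13 + 4 + 16 + 6 = 39
σ = (0, 3, 2, 1): 13 + 4 + 9 + 9 = 35
σ = (1, 0, 2, 3): 29 + 28 + 9 + 17 = 83
σ = (1, 0, 3, 2): 29 + 28 + (-9) + 6 = 54
σ = (1, 2, 0, 3): 29 + 11 + (-4) + 17 = 53
σ = (1, 2, 3, 0): 29 + 11 + (-9) + 14 = 45
σ = (1, 3, 0, 2): 29 + 4 + (-4) + 6 = 35
σ = (1, 3, 2, 0): 29 + 4 + 9 + 14 = 56
σ = (2, 0, 1, 3): 30 + 28 + 16 + 17 = 91
σ = (2, 0, 3, 1): 30 + 28 + (-9) + 9 = 58
σ = (2, 1, 0, 3): 30 + (-6) + (-4) + 17 = 37
σ = (2, 1, 3, 0): 30 + (-6) + (-9) + 14 = 29
σ = (2, 3, 0, 1): 30 + 4 + (-4) + 9 = 39
σ = (2, 3, 1, 0): 30 + 4 + 16 + 14 = 64
σ = (3, 0, 1, 2): 8 + 28 + 16 + 6 = 58
σ = (3, 0, 2, 1): 8 + 28 + 9 + 9 = 54
σ = (3, 1, 0, 2): 8 + (-6) + (-4) + 6 = 4
σ = (3, 1, 2, 0): 8 + (-6) + 9 + 14 = 25
σ = (3, 2, 0, 1): 8 + 11 + (-4) + 9 = 24
σ = (3, 2, 1, 0): 8 + 11 + 16 + 14 = 49
Optimal value attained by: σ = (0, 1, 3, 2).
Answer: det⊕(W) = 4; verdict: SINGULAR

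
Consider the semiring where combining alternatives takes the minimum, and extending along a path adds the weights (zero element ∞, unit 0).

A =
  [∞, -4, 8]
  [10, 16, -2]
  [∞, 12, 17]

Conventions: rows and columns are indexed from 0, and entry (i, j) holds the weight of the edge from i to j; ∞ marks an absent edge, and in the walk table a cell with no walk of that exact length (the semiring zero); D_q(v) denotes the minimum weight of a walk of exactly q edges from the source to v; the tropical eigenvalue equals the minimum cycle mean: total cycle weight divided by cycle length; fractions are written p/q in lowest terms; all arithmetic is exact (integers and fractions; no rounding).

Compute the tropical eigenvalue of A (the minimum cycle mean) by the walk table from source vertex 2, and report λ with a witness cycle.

q=0: [∞, ∞, 0]
q=1: [∞, 12, 17]
q=2: [22, 28, 10]
q=3: [38, 18, 26]
Optimal cycle mean attained by: cycle 0->1->0, total (-4) + 10, length 2.
Answer: λ = 3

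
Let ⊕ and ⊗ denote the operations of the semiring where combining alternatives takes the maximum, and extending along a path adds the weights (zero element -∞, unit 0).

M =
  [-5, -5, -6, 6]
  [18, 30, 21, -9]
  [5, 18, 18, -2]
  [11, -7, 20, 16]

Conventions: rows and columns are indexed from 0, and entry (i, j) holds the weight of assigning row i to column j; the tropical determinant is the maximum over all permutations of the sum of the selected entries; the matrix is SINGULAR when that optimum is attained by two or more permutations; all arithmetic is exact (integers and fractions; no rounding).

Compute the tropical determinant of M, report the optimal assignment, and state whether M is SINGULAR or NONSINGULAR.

σ = (0, 1, 2, 3): (-5) + 30 + 18 + 16 = 59
σ = (0, 1, 3, 2): (-5) + 30 + (-2) + 20 = 43
σ = (0, 2, 1, 3): (-5) + 21 + 18 + 16 = 50
σ = (0, 2, 3, 1): (-5) + 21 + (-2) + (-7) = 7
σ = (0, 3, 1, 2): (-5) + (-9) + 18 + 20 = 24
σ = (0, 3, 2, 1): (-5) + (-9) + 18 + (-7) = -3
σ = (1, 0, 2, 3): (-5) + 18 + 18 + 16 = 47
σ = (1, 0, 3, 2): (-5) + 18 + (-2) + 20 = 31
σ = (1, 2, 0, 3): (-5) + 21 + 5 + 16 = 37
σ = (1, 2, 3, 0): (-5) + 21 + (-2) + 11 = 25
σ = (1, 3, 0, 2): (-5) + (-9) + 5 + 20 = 11
σ = (1, 3, 2, 0): (-5) + (-9) + 18 + 11 = 15
σ = (2, 0, 1, 3): (-6) + 18 + 18 + 16 = 46
σ = (2, 0, 3, 1): (-6) + 18 + (-2) + (-7) = 3
σ = (2, 1, 0, 3): (-6) + 30 + 5 + 16 = 45
σ = (2, 1, 3, 0): (-6) + 30 + (-2) + 11 = 33
σ = (2, 3, 0, 1): (-6) + (-9) + 5 + (-7) = -17
σ = (2, 3, 1, 0): (-6) + (-9) + 18 + 11 = 14
σ = (3, 0, 1, 2): 6 + 18 + 18 + 20 = 62
σ = (3, 0, 2, 1): 6 + 18 + 18 + (-7) = 35
σ = (3, 1, 0, 2): 6 + 30 + 5 + 20 = 61
σ = (3, 1, 2, 0): 6 + 30 + 18 + 11 = 65
σ = (3, 2, 0, 1): 6 + 21 + 5 + (-7) = 25
σ = (3, 2, 1, 0): 6 + 21 + 18 + 11 = 56
Optimal value attained by: σ = (3, 1, 2, 0).
Answer: det⊕(M) = 65; verdict: NONSINGULAR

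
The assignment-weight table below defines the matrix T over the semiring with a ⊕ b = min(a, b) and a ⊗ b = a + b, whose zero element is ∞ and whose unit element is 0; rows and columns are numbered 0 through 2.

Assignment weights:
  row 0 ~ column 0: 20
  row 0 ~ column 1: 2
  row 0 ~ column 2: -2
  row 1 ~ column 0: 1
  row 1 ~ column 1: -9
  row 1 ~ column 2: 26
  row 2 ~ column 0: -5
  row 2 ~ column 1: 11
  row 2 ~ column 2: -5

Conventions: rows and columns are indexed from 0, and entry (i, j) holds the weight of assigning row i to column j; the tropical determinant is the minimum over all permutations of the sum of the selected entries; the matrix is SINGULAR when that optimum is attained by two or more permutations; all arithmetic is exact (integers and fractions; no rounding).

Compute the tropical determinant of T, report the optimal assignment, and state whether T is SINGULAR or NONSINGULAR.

σ = (0, 1, 2): 20 + (-9) + (-5) = 6
σ = (0, 2, 1): 20 + 26 + 11 = 57
σ = (1, 0, 2): 2 + 1 + (-5) = -2
σ = (1, 2, 0): 2 + 26 + (-5) = 23
σ = (2, 0, 1): (-2) + 1 + 11 = 10
σ = (2, 1, 0): (-2) + (-9) + (-5) = -16
Optimal value attained by: σ = (2, 1, 0).
Answer: det⊕(T) = -16; verdict: NONSINGULAR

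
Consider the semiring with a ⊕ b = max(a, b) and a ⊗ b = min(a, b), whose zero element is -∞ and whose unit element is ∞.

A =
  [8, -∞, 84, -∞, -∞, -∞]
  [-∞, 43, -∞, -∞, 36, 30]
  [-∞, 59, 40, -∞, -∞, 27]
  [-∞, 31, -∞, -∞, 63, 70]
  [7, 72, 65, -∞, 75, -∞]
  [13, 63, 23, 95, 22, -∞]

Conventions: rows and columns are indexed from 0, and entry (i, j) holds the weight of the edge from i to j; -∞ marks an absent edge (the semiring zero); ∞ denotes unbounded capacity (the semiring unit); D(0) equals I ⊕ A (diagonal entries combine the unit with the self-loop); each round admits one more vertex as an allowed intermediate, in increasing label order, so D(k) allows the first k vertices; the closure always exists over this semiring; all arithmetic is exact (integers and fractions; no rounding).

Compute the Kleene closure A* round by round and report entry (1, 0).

D(0):
  [∞, -∞, 84, -∞, -∞, -∞]
  [-∞, ∞, -∞, -∞, 36, 30]
  [-∞, 59, ∞, -∞, -∞, 27]
  [-∞, 31, -∞, ∞, 63, 70]
  [7, 72, 65, -∞, ∞, -∞]
  [13, 63, 23, 95, 22, ∞]
D(1):
  [∞, -∞, 84, -∞, -∞, -∞]
  [-∞, ∞, -∞, -∞, 36, 30]
  [-∞, 59, ∞, -∞, -∞, 27]
  [-∞, 31, -∞, ∞, 63, 70]
  [7, 72, 65, -∞, ∞, -∞]
  [13, 63, 23, 95, 22, ∞]
D(2):
  [∞, -∞, 84, -∞, -∞, -∞]
  [-∞, ∞, -∞, -∞, 36, 30]
  [-∞, 59, ∞, -∞, 36, 30]
  [-∞, 31, -∞, ∞, 63, 70]
  [7, 72, 65, -∞, ∞, 30]
  [13, 63, 23, 95, 36, ∞]
D(3):
  [∞, 59, 84, -∞, 36, 30]
  [-∞, ∞, -∞, -∞, 36, 30]
  [-∞, 59, ∞, -∞, 36, 30]
  [-∞, 31, -∞, ∞, 63, 70]
  [7, 72, 65, -∞, ∞, 30]
  [13, 63, 23, 95, 36, ∞]
D(4):
  [∞, 59, 84, -∞, 36, 30]
  [-∞, ∞, -∞, -∞, 36, 30]
  [-∞, 59, ∞, -∞, 36, 30]
  [-∞, 31, -∞, ∞, 63, 70]
  [7, 72, 65, -∞, ∞, 30]
  [13, 63, 23, 95, 63, ∞]
D(5):
  [∞, 59, 84, -∞, 36, 30]
  [7, ∞, 36, -∞, 36, 30]
  [7, 59, ∞, -∞, 36, 30]
  [7, 63, 63, ∞, 63, 70]
  [7, 72, 65, -∞, ∞, 30]
  [13, 63, 63, 95, 63, ∞]
D(6):
  [∞, 59, 84, 30, 36, 30]
  [13, ∞, 36, 30, 36, 30]
  [13, 59, ∞, 30, 36, 30]
  [13, 63, 63, ∞, 63, 70]
  [13, 72, 65, 30, ∞, 30]
  [13, 63, 63, 95, 63, ∞]
Answer: A*[1][0] = 13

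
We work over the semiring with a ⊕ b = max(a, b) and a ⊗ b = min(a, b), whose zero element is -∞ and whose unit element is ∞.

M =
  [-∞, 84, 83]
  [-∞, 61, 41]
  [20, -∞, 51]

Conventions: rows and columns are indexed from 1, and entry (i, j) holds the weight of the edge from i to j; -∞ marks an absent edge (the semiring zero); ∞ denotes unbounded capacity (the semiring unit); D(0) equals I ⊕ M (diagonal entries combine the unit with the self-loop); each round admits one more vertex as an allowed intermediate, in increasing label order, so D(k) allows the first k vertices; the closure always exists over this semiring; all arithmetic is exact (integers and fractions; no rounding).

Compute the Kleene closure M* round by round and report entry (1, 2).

D(0):
  [∞, 84, 83]
  [-∞, ∞, 41]
  [20, -∞, ∞]
D(1):
  [∞, 84, 83]
  [-∞, ∞, 41]
  [20, 20, ∞]
D(2):
  [∞, 84, 83]
  [-∞, ∞, 41]
  [20, 20, ∞]
D(3):
  [∞, 84, 83]
  [20, ∞, 41]
  [20, 20, ∞]
Answer: M*[1][2] = 84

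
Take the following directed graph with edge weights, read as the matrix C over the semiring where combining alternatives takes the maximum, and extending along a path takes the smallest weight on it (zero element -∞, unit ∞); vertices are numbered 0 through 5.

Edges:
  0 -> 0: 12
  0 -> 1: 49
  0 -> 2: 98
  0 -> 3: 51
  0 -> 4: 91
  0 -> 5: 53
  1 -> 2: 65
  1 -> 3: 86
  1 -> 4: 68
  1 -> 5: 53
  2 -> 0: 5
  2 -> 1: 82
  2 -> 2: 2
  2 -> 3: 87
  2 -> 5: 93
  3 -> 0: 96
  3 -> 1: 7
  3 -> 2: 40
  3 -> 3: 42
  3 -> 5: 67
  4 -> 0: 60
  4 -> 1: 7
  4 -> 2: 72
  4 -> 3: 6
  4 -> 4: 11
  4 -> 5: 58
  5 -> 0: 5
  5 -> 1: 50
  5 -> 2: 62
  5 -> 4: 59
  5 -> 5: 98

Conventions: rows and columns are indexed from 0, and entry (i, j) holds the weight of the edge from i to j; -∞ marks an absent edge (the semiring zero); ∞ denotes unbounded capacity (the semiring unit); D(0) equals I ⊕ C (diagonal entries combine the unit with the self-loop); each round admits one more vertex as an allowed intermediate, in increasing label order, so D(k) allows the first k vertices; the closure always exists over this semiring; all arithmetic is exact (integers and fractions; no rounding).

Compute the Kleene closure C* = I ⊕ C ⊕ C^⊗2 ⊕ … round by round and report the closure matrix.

D(0):
  [∞, 49, 98, 51, 91, 53]
  [-∞, ∞, 65, 86, 68, 53]
  [5, 82, ∞, 87, -∞, 93]
  [96, 7, 40, ∞, -∞, 67]
  [60, 7, 72, 6, ∞, 58]
  [5, 50, 62, -∞, 59, ∞]
D(1):
  [∞, 49, 98, 51, 91, 53]
  [-∞, ∞, 65, 86, 68, 53]
  [5, 82, ∞, 87, 5, 93]
  [96, 49, 96, ∞, 91, 67]
  [60, 49, 72, 51, ∞, 58]
  [5, 50, 62, 5, 59, ∞]
D(2):
  [∞, 49, 98, 51, 91, 53]
  [-∞, ∞, 65, 86, 68, 53]
  [5, 82, ∞, 87, 68, 93]
  [96, 49, 96, ∞, 91, 67]
  [60, 49, 72, 51, ∞, 58]
  [5, 50, 62, 50, 59, ∞]
D(3):
  [∞, 82, 98, 87, 91, 93]
  [5, ∞, 65, 86, 68, 65]
  [5, 82, ∞, 87, 68, 93]
  [96, 82, 96, ∞, 91, 93]
  [60, 72, 72, 72, ∞, 72]
  [5, 62, 62, 62, 62, ∞]
D(4):
  [∞, 82, 98, 87, 91, 93]
  [86, ∞, 86, 86, 86, 86]
  [87, 82, ∞, 87, 87, 93]
  [96, 82, 96, ∞, 91, 93]
  [72, 72, 72, 72, ∞, 72]
  [62, 62, 62, 62, 62, ∞]
D(5):
  [∞, 82, 98, 87, 91, 93]
  [86, ∞, 86, 86, 86, 86]
  [87, 82, ∞, 87, 87, 93]
  [96, 82, 96, ∞, 91, 93]
  [72, 72, 72, 72, ∞, 72]
  [62, 62, 62, 62, 62, ∞]
D(6):
  [∞, 82, 98, 87, 91, 93]
  [86, ∞, 86, 86, 86, 86]
  [87, 82, ∞, 87, 87, 93]
  [96, 82, 96, ∞, 91, 93]
  [72, 72, 72, 72, ∞, 72]
  [62, 62, 62, 62, 62, ∞]
Answer: C* = [[∞, 82, 98, 87, 91, 93], [86, ∞, 86, 86, 86, 86], [87, 82, ∞, 87, 87, 93], [96, 82, 96, ∞, 91, 93], [72, 72, 72, 72, ∞, 72], [62, 62, 62, 62, 62, ∞]]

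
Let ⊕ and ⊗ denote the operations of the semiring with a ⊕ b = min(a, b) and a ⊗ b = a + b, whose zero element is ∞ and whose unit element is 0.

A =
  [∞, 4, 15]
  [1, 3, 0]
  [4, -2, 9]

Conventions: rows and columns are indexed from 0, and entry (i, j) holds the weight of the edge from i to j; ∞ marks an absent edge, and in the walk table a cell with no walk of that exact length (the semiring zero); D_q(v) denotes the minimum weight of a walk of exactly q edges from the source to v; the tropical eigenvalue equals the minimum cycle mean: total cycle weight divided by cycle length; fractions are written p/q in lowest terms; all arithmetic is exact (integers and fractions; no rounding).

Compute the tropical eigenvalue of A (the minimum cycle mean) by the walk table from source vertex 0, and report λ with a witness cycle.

q=0: [0, ∞, ∞]
q=1: [∞, 4, 15]
q=2: [5, 7, 4]
q=3: [8, 2, 7]
Optimal cycle mean attained by: cycle 1->2->1, total 0 + (-2), length 2.
Answer: λ = -1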